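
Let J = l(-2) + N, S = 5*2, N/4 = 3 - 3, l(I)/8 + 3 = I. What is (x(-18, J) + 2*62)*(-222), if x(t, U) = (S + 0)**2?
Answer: -49728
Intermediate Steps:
l(I) = -24 + 8*I
N = 0 (N = 4*(3 - 3) = 4*0 = 0)
S = 10
J = -40 (J = (-24 + 8*(-2)) + 0 = (-24 - 16) + 0 = -40 + 0 = -40)
x(t, U) = 100 (x(t, U) = (10 + 0)**2 = 10**2 = 100)
(x(-18, J) + 2*62)*(-222) = (100 + 2*62)*(-222) = (100 + 124)*(-222) = 224*(-222) = -49728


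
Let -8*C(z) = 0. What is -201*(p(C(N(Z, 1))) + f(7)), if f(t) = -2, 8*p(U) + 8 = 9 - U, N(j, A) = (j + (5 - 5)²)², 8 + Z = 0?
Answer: 3015/8 ≈ 376.88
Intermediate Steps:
Z = -8 (Z = -8 + 0 = -8)
N(j, A) = j² (N(j, A) = (j + 0²)² = (j + 0)² = j²)
C(z) = 0 (C(z) = -⅛*0 = 0)
p(U) = ⅛ - U/8 (p(U) = -1 + (9 - U)/8 = -1 + (9/8 - U/8) = ⅛ - U/8)
-201*(p(C(N(Z, 1))) + f(7)) = -201*((⅛ - ⅛*0) - 2) = -201*((⅛ + 0) - 2) = -201*(⅛ - 2) = -201*(-15/8) = 3015/8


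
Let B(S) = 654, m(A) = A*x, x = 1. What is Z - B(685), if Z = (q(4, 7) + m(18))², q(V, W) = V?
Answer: -170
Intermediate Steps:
m(A) = A (m(A) = A*1 = A)
Z = 484 (Z = (4 + 18)² = 22² = 484)
Z - B(685) = 484 - 1*654 = 484 - 654 = -170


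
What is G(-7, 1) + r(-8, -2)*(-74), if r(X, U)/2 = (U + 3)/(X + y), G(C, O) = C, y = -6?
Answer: 25/7 ≈ 3.5714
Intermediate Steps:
r(X, U) = 2*(3 + U)/(-6 + X) (r(X, U) = 2*((U + 3)/(X - 6)) = 2*((3 + U)/(-6 + X)) = 2*(3 + U)/(-6 + X))
G(-7, 1) + r(-8, -2)*(-74) = -7 + (2*(3 - 2)/(-6 - 8))*(-74) = -7 + (2*1/(-14))*(-74) = -7 + (2*(-1/14)*1)*(-74) = -7 - ⅐*(-74) = -7 + 74/7 = 25/7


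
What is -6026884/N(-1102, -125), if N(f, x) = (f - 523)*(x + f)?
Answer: -6026884/1993875 ≈ -3.0227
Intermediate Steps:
N(f, x) = (-523 + f)*(f + x)
-6026884/N(-1102, -125) = -6026884/((-1102)**2 - 523*(-1102) - 523*(-125) - 1102*(-125)) = -6026884/(1214404 + 576346 + 65375 + 137750) = -6026884/1993875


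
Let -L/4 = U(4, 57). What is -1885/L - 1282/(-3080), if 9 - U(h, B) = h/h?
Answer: 730853/12320 ≈ 59.323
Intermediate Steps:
U(h, B) = 8 (U(h, B) = 9 - h/h = 9 - 1*1 = 9 - 1 = 8)
L = -32 (L = -4*8 = -32)
-1885/L - 1282/(-3080) = -1885/(-32) - 1282/(-3080) = -1885*(-1/32) - 1282*(-1/3080) = 1885/32 + 641/1540 = 730853/12320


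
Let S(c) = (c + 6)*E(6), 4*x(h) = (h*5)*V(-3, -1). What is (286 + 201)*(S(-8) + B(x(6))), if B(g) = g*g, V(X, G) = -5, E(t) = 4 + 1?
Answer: 2719895/4 ≈ 6.7997e+5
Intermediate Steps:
E(t) = 5
x(h) = -25*h/4 (x(h) = ((h*5)*(-5))/4 = ((5*h)*(-5))/4 = (-25*h)/4 = -25*h/4)
S(c) = 30 + 5*c (S(c) = (c + 6)*5 = (6 + c)*5 = 30 + 5*c)
B(g) = g²
(286 + 201)*(S(-8) + B(x(6))) = (286 + 201)*((30 + 5*(-8)) + (-25/4*6)²) = 487*((30 - 40) + (-75/2)²) = 487*(-10 + 5625/4) = 487*(5585/4) = 2719895/4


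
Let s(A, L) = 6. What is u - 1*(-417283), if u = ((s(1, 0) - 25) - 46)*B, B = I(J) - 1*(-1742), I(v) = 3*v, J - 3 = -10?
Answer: 305418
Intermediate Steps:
J = -7 (J = 3 - 10 = -7)
B = 1721 (B = 3*(-7) - 1*(-1742) = -21 + 1742 = 1721)
u = -111865 (u = ((6 - 25) - 46)*1721 = (-19 - 46)*1721 = -65*1721 = -111865)
u - 1*(-417283) = -111865 - 1*(-417283) = -111865 + 417283 = 305418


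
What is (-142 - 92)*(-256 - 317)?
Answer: 134082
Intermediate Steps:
(-142 - 92)*(-256 - 317) = -234*(-573) = 134082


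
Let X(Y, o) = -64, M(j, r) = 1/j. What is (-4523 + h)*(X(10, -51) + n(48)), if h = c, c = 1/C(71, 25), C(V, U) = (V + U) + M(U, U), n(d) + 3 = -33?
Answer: 1085969800/2401 ≈ 4.5230e+5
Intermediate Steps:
n(d) = -36 (n(d) = -3 - 33 = -36)
C(V, U) = U + V + 1/U (C(V, U) = (V + U) + 1/U = (U + V) + 1/U = U + V + 1/U)
c = 25/2401 (c = 1/(25 + 71 + 1/25) = 1/(2401/25) = 25/2401 ≈ 0.010412)
h = 25/2401 ≈ 0.010412
(-4523 + h)*(X(10, -51) + n(48)) = (-4523 + 25/2401)*(-64 - 36) = -10859698/2401*(-100) = 1085969800/2401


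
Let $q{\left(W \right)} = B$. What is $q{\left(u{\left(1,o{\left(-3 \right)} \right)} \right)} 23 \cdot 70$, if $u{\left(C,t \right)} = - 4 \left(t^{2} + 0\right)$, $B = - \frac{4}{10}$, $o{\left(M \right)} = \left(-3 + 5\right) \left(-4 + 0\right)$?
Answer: $-644$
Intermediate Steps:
$o{\left(M \right)} = -8$ ($o{\left(M \right)} = 2 \left(-4\right) = -8$)
$B = - \frac{2}{5}$ ($B = \left(-4\right) \frac{1}{10} = - \frac{2}{5} \approx -0.4$)
$u{\left(C,t \right)} = - 4 t^{2}$
$q{\left(W \right)} = - \frac{2}{5}$
$q{\left(u{\left(1,o{\left(-3 \right)} \right)} \right)} 23 \cdot 70 = \left(- \frac{2}{5}\right) 23 \cdot 70 = \left(- \frac{46}{5}\right) 70 = -644$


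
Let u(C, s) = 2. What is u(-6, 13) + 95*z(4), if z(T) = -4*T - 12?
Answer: -2658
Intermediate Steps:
z(T) = -12 - 4*T
u(-6, 13) + 95*z(4) = 2 + 95*(-12 - 4*4) = 2 + 95*(-12 - 16) = 2 + 95*(-28) = 2 - 2660 = -2658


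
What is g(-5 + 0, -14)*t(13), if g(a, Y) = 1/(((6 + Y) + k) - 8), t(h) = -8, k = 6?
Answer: ⅘ ≈ 0.80000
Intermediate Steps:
g(a, Y) = 1/(4 + Y) (g(a, Y) = 1/(((6 + Y) + 6) - 8) = 1/((12 + Y) - 8) = 1/(4 + Y))
g(-5 + 0, -14)*t(13) = -8/(4 - 14) = -8/(-10) = -⅒*(-8) = ⅘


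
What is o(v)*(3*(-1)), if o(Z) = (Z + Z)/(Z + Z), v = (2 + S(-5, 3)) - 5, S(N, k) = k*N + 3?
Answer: -3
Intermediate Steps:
S(N, k) = 3 + N*k (S(N, k) = N*k + 3 = 3 + N*k)
v = -15 (v = (2 + (3 - 5*3)) - 5 = (2 + (3 - 15)) - 5 = (2 - 12) - 5 = -10 - 5 = -15)
o(Z) = 1 (o(Z) = (2*Z)/((2*Z)) = (2*Z)*(1/(2*Z)) = 1)
o(v)*(3*(-1)) = 1*(3*(-1)) = 1*(-3) = -3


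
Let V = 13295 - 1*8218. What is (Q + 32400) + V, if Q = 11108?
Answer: 48585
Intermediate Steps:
V = 5077 (V = 13295 - 8218 = 5077)
(Q + 32400) + V = (11108 + 32400) + 5077 = 43508 + 5077 = 48585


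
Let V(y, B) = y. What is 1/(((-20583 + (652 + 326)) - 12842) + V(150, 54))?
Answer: -1/32297 ≈ -3.0963e-5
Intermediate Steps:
1/(((-20583 + (652 + 326)) - 12842) + V(150, 54)) = 1/(((-20583 + (652 + 326)) - 12842) + 150) = 1/(((-20583 + 978) - 12842) + 150) = 1/((-19605 - 12842) + 150) = 1/(-32447 + 150) = 1/(-32297) = -1/32297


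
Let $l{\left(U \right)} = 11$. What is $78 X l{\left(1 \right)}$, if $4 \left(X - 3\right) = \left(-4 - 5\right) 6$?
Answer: $-9009$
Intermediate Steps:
$X = - \frac{21}{2}$ ($X = 3 + \frac{\left(-4 - 5\right) 6}{4} = 3 + \frac{\left(-9\right) 6}{4} = 3 + \frac{1}{4} \left(-54\right) = 3 - \frac{27}{2} = - \frac{21}{2} \approx -10.5$)
$78 X l{\left(1 \right)} = 78 \left(- \frac{21}{2}\right) 11 = \left(-819\right) 11 = -9009$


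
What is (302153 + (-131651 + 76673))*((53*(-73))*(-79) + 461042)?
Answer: 189507342275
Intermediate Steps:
(302153 + (-131651 + 76673))*((53*(-73))*(-79) + 461042) = (302153 - 54978)*(-3869*(-79) + 461042) = 247175*(305651 + 461042) = 247175*766693 = 189507342275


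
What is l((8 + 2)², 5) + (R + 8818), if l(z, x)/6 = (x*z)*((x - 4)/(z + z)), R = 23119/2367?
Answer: 20930830/2367 ≈ 8842.8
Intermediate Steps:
R = 23119/2367 (R = 23119*(1/2367) = 23119/2367 ≈ 9.7672)
l(z, x) = 3*x*(-4 + x) (l(z, x) = 6*((x*z)*((x - 4)/(z + z))) = 6*((x*z)*((-4 + x)/((2*z)))) = 6*((x*z)*((-4 + x)*(1/(2*z)))) = 6*((x*z)*((-4 + x)/(2*z))) = 6*(x*(-4 + x)/2) = 3*x*(-4 + x))
l((8 + 2)², 5) + (R + 8818) = 3*5*(-4 + 5) + (23119/2367 + 8818) = 3*5*1 + 20895325/2367 = 15 + 20895325/2367 = 20930830/2367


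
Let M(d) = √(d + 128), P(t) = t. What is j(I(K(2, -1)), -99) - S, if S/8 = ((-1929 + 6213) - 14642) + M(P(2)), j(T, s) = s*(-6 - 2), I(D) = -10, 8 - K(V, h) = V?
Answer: 83656 - 8*√130 ≈ 83565.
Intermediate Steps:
K(V, h) = 8 - V
M(d) = √(128 + d)
j(T, s) = -8*s (j(T, s) = s*(-8) = -8*s)
S = -82864 + 8*√130 (S = 8*(((-1929 + 6213) - 14642) + √(128 + 2)) = 8*((4284 - 14642) + √130) = 8*(-10358 + √130) = -82864 + 8*√130 ≈ -82773.)
j(I(K(2, -1)), -99) - S = -8*(-99) - (-82864 + 8*√130) = 792 + (82864 - 8*√130) = 83656 - 8*√130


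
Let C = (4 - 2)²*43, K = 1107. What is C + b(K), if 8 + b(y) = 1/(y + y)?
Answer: 363097/2214 ≈ 164.00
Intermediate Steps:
b(y) = -8 + 1/(2*y) (b(y) = -8 + 1/(y + y) = -8 + 1/(2*y))
C = 172 (C = 2²*43 = 4*43 = 172)
C + b(K) = 172 + (-8 + (½)/1107) = 172 + (-8 + (½)*(1/1107)) = 172 + (-8 + 1/2214) = 172 - 17711/2214 = 363097/2214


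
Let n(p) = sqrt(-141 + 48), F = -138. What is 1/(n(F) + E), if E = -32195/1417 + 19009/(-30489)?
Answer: -43571395310891604/1190714689010033581 - 1866491691685569*I*sqrt(93)/1190714689010033581 ≈ -0.036593 - 0.015117*I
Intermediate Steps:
n(p) = I*sqrt(93) (n(p) = sqrt(-93) = I*sqrt(93))
E = -1008529108/43202913 (E = -32195*1/1417 + 19009*(-1/30489) = -32195/1417 - 19009/30489 = -1008529108/43202913 ≈ -23.344)
1/(n(F) + E) = 1/(I*sqrt(93) - 1008529108/43202913) = 1/(-1008529108/43202913 + I*sqrt(93))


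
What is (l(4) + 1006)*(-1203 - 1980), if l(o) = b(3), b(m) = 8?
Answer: -3227562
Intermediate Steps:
l(o) = 8
(l(4) + 1006)*(-1203 - 1980) = (8 + 1006)*(-1203 - 1980) = 1014*(-3183) = -3227562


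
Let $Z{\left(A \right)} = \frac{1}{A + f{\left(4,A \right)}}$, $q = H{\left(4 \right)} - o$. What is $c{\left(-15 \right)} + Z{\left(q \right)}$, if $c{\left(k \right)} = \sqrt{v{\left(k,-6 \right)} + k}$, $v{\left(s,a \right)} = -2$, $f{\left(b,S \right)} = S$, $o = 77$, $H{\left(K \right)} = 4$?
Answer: $- \frac{1}{146} + i \sqrt{17} \approx -0.0068493 + 4.1231 i$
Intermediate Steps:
$c{\left(k \right)} = \sqrt{-2 + k}$
$q = -73$ ($q = 4 - 77 = -73$)
$Z{\left(A \right)} = \frac{1}{2 A}$ ($Z{\left(A \right)} = \frac{1}{A + A} = \frac{1}{2 A}$)
$c{\left(-15 \right)} + Z{\left(q \right)} = \sqrt{-2 - 15} + \frac{1}{2 \left(-73\right)} = \sqrt{-17} + \frac{1}{2} \left(- \frac{1}{73}\right) = i \sqrt{17} - \frac{1}{146} = - \frac{1}{146} + i \sqrt{17}$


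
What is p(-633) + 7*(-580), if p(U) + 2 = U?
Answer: -4695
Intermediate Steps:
p(U) = -2 + U
p(-633) + 7*(-580) = (-2 - 633) + 7*(-580) = -635 - 4060 = -4695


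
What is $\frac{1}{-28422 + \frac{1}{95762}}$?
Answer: $- \frac{95762}{2721747563} \approx -3.5184 \cdot 10^{-5}$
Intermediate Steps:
$\frac{1}{-28422 + \frac{1}{95762}} = \frac{1}{- \frac{2721747563}{95762}} = - \frac{95762}{2721747563}$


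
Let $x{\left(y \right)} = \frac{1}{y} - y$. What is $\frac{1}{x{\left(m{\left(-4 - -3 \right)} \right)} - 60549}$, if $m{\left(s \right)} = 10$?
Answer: $- \frac{10}{605589} \approx -1.6513 \cdot 10^{-5}$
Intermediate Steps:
$\frac{1}{x{\left(m{\left(-4 - -3 \right)} \right)} - 60549} = \frac{1}{\left(\frac{1}{10} - 10\right) - 60549} = \frac{1}{- \frac{99}{10} - 60549} = \frac{1}{- \frac{605589}{10}} = - \frac{10}{605589}$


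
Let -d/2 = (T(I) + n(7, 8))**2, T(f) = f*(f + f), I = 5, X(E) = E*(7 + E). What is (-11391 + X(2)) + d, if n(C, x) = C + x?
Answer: -19823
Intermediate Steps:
T(f) = 2*f**2 (T(f) = f*(2*f) = 2*f**2)
d = -8450 (d = -2*(2*5**2 + (7 + 8))**2 = -2*(2*25 + 15)**2 = -2*(50 + 15)**2 = -2*65**2 = -2*4225 = -8450)
(-11391 + X(2)) + d = (-11391 + 2*(7 + 2)) - 8450 = (-11391 + 2*9) - 8450 = (-11391 + 18) - 8450 = -11373 - 8450 = -19823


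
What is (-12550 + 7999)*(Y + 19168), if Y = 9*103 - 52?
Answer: -91215693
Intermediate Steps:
Y = 875 (Y = 927 - 52 = 875)
(-12550 + 7999)*(Y + 19168) = (-12550 + 7999)*(875 + 19168) = -4551*20043 = -91215693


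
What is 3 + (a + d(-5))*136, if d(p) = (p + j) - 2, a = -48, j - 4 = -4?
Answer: -7477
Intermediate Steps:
j = 0 (j = 4 - 4 = 0)
d(p) = -2 + p (d(p) = (p + 0) - 2 = p - 2 = -2 + p)
3 + (a + d(-5))*136 = 3 + (-48 + (-2 - 5))*136 = 3 + (-48 - 7)*136 = 3 - 55*136 = 3 - 7480 = -7477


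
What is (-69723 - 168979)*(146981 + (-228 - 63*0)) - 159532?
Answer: -35030394138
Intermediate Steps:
(-69723 - 168979)*(146981 + (-228 - 63*0)) - 159532 = -238702*(146981 + (-228 + 0)) - 159532 = -238702*(146981 - 228) - 159532 = -238702*146753 - 159532 = -35030234606 - 159532 = -35030394138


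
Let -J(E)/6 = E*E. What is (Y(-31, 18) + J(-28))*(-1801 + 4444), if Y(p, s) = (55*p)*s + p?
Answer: -93628275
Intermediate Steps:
J(E) = -6*E**2 (J(E) = -6*E*E = -6*E**2)
Y(p, s) = p + 55*p*s (Y(p, s) = 55*p*s + p = p + 55*p*s)
(Y(-31, 18) + J(-28))*(-1801 + 4444) = (-31*(1 + 55*18) - 6*(-28)**2)*(-1801 + 4444) = (-31*(1 + 990) - 6*784)*2643 = (-31*991 - 4704)*2643 = (-30721 - 4704)*2643 = -35425*2643 = -93628275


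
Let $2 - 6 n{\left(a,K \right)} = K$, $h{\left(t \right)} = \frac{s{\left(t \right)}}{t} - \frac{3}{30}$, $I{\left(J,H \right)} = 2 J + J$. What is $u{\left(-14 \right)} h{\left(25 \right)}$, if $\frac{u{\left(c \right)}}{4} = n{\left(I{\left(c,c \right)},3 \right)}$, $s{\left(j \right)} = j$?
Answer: $- \frac{3}{5} \approx -0.6$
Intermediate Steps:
$I{\left(J,H \right)} = 3 J$
$h{\left(t \right)} = \frac{9}{10}$ ($h{\left(t \right)} = \frac{t}{t} - \frac{3}{30} = 1 - \frac{1}{10} = \frac{9}{10}$)
$n{\left(a,K \right)} = \frac{1}{3} - \frac{K}{6}$
$u{\left(c \right)} = - \frac{2}{3}$ ($u{\left(c \right)} = 4 \left(\frac{1}{3} - \frac{1}{2}\right) = 4 \left(- \frac{1}{6}\right) = - \frac{2}{3}$)
$u{\left(-14 \right)} h{\left(25 \right)} = \left(- \frac{2}{3}\right) \frac{9}{10} = - \frac{3}{5}$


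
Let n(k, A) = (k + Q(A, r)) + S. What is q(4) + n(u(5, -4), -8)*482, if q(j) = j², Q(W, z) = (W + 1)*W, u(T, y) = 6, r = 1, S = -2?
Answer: 28936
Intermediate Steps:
Q(W, z) = W*(1 + W) (Q(W, z) = (1 + W)*W = W*(1 + W))
n(k, A) = -2 + k + A*(1 + A) (n(k, A) = (k + A*(1 + A)) - 2 = -2 + k + A*(1 + A))
q(4) + n(u(5, -4), -8)*482 = 4² + (-2 + 6 - 8*(1 - 8))*482 = 16 + (-2 + 6 - 8*(-7))*482 = 16 + (-2 + 6 + 56)*482 = 16 + 60*482 = 16 + 28920 = 28936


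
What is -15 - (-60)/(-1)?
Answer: -75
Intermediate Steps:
-15 - (-60)/(-1) = -15 - (-60)*(-1) = -15 - 15*4 = -15 - 60 = -75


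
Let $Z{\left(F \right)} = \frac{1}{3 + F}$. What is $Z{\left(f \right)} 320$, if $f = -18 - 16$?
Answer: $- \frac{320}{31} \approx -10.323$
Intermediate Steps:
$f = -34$ ($f = -18 - 16 = -34$)
$Z{\left(f \right)} 320 = \frac{1}{3 - 34} \cdot 320 = \frac{1}{-31} \cdot 320 = \left(- \frac{1}{31}\right) 320 = - \frac{320}{31}$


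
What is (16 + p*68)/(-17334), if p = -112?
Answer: 3800/8667 ≈ 0.43844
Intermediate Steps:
(16 + p*68)/(-17334) = (16 - 112*68)/(-17334) = (16 - 7616)*(-1/17334) = -7600*(-1/17334) = 3800/8667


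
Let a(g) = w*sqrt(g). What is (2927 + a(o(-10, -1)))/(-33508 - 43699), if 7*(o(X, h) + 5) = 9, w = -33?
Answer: -2927/77207 + 33*I*sqrt(182)/540449 ≈ -0.037911 + 0.00082375*I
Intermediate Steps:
o(X, h) = -26/7 (o(X, h) = -5 + (1/7)*9 = -5 + 9/7 = -26/7)
a(g) = -33*sqrt(g)
(2927 + a(o(-10, -1)))/(-33508 - 43699) = (2927 - 33*I*sqrt(182)/7)/(-33508 - 43699) = (2927 - 33*I*sqrt(182)/7)/(-77207) = (2927 - 33*I*sqrt(182)/7)*(-1/77207) = -2927/77207 + 33*I*sqrt(182)/540449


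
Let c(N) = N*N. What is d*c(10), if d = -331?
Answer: -33100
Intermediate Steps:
c(N) = N²
d*c(10) = -331*10² = -331*100 = -33100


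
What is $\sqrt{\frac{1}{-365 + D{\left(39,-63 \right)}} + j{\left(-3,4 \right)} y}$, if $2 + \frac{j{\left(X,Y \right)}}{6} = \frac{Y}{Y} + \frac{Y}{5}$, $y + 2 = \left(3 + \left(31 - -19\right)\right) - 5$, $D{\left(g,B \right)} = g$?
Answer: $\frac{i \sqrt{146669030}}{1630} \approx 7.4299 i$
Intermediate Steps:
$y = 46$ ($y = -2 + \left(\left(3 + \left(31 - -19\right)\right) - 5\right) = -2 + \left(\left(3 + \left(31 + 19\right)\right) - 5\right) = -2 + \left(\left(3 + 50\right) - 5\right) = -2 + \left(53 - 5\right) = -2 + 48 = 46$)
$j{\left(X,Y \right)} = -6 + \frac{6 Y}{5}$ ($j{\left(X,Y \right)} = -12 + 6 \left(\frac{Y}{Y} + \frac{Y}{5}\right) = -12 + 6 \left(1 + Y \frac{1}{5}\right) = -12 + 6 \left(1 + \frac{Y}{5}\right) = -12 + \left(6 + \frac{6 Y}{5}\right) = -6 + \frac{6 Y}{5}$)
$\sqrt{\frac{1}{-365 + D{\left(39,-63 \right)}} + j{\left(-3,4 \right)} y} = \sqrt{\frac{1}{-365 + 39} + \left(-6 + \frac{6}{5} \cdot 4\right) 46} = \sqrt{\frac{1}{-326} + \left(-6 + \frac{24}{5}\right) 46} = \sqrt{- \frac{1}{326} - \frac{276}{5}} = \sqrt{- \frac{89981}{1630}} = \frac{i \sqrt{146669030}}{1630}$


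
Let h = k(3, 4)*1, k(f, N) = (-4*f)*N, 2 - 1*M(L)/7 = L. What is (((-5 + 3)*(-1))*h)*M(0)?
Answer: -1344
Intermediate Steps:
M(L) = 14 - 7*L
k(f, N) = -4*N*f
h = -48 (h = -4*4*3*1 = -48*1 = -48)
(((-5 + 3)*(-1))*h)*M(0) = (((-5 + 3)*(-1))*(-48))*(14 - 7*0) = (-2*(-1)*(-48))*(14 + 0) = (2*(-48))*14 = -96*14 = -1344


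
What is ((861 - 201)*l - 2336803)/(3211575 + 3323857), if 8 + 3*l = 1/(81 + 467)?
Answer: -80095769/223838546 ≈ -0.35783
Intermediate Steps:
l = -1461/548 (l = -8/3 + 1/(3*(81 + 467)) = -8/3 + (⅓)/548 = -8/3 + (⅓)*(1/548) = -8/3 + 1/1644 = -1461/548 ≈ -2.6661)
((861 - 201)*l - 2336803)/(3211575 + 3323857) = ((861 - 201)*(-1461/548) - 2336803)/(3211575 + 3323857) = (660*(-1461/548) - 2336803)/6535432 = (-241065/137 - 2336803)*(1/6535432) = -320383076/137*1/6535432 = -80095769/223838546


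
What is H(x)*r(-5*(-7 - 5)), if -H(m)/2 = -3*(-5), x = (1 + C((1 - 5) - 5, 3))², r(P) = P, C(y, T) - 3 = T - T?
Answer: -1800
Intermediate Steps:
C(y, T) = 3 (C(y, T) = 3 + (T - T) = 3 + 0 = 3)
x = 16 (x = (1 + 3)² = 4² = 16)
H(m) = -30 (H(m) = -(-6)*(-5) = -2*15 = -30)
H(x)*r(-5*(-7 - 5)) = -(-150)*(-7 - 5) = -(-150)*(-12) = -30*60 = -1800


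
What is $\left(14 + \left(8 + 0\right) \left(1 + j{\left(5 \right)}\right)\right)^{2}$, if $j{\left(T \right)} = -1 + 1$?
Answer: $484$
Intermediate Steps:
$j{\left(T \right)} = 0$
$\left(14 + \left(8 + 0\right) \left(1 + j{\left(5 \right)}\right)\right)^{2} = \left(14 + \left(8 + 0\right) \left(1 + 0\right)\right)^{2} = \left(14 + 8 \cdot 1\right)^{2} = \left(14 + 8\right)^{2} = 22^{2} = 484$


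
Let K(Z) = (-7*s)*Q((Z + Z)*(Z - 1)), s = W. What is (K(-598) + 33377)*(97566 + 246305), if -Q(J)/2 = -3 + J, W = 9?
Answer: 31051517944513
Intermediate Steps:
Q(J) = 6 - 2*J (Q(J) = -2*(-3 + J) = 6 - 2*J)
s = 9
K(Z) = -378 + 252*Z*(-1 + Z) (K(Z) = (-7*9)*(6 - 2*(Z + Z)*(Z - 1)) = -63*(6 - 2*2*Z*(-1 + Z)) = -63*(6 - 4*Z*(-1 + Z)) = -378 + 252*Z*(-1 + Z))
(K(-598) + 33377)*(97566 + 246305) = ((-378 + 252*(-598)*(-1 - 598)) + 33377)*(97566 + 246305) = ((-378 + 252*(-598)*(-599)) + 33377)*343871 = ((-378 + 90266904) + 33377)*343871 = (90266526 + 33377)*343871 = 90299903*343871 = 31051517944513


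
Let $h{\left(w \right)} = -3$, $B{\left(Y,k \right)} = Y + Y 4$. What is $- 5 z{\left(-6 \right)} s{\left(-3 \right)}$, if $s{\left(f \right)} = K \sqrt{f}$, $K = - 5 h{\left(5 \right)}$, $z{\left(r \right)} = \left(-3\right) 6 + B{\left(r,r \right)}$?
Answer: $3600 i \sqrt{3} \approx 6235.4 i$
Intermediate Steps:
$B{\left(Y,k \right)} = 5 Y$ ($B{\left(Y,k \right)} = Y + 4 Y = 5 Y$)
$z{\left(r \right)} = -18 + 5 r$ ($z{\left(r \right)} = \left(-3\right) 6 + 5 r = -18 + 5 r$)
$K = 15$ ($K = \left(-5\right) \left(-3\right) = 15$)
$s{\left(f \right)} = 15 \sqrt{f}$
$- 5 z{\left(-6 \right)} s{\left(-3 \right)} = - 5 \left(-18 + 5 \left(-6\right)\right) 15 \sqrt{-3} = - 5 \left(-18 - 30\right) 15 i \sqrt{3} = \left(-5\right) \left(-48\right) 15 i \sqrt{3} = 240 \cdot 15 i \sqrt{3} = 3600 i \sqrt{3}$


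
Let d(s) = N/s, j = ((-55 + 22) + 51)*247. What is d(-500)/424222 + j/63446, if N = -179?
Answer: 471528431417/6728797253000 ≈ 0.070076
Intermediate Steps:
j = 4446 (j = (-33 + 51)*247 = 18*247 = 4446)
d(s) = -179/s
d(-500)/424222 + j/63446 = -179/(-500)/424222 + 4446/63446 = -179*(-1/500)*(1/424222) + 4446*(1/63446) = (179/500)*(1/424222) + 2223/31723 = 179/212111000 + 2223/31723 = 471528431417/6728797253000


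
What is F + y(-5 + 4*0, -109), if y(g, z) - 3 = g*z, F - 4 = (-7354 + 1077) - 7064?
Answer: -12789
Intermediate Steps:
F = -13337 (F = 4 + ((-7354 + 1077) - 7064) = 4 + (-6277 - 7064) = 4 - 13341 = -13337)
y(g, z) = 3 + g*z
F + y(-5 + 4*0, -109) = -13337 + (3 + (-5 + 4*0)*(-109)) = -13337 + (3 + (-5 + 0)*(-109)) = -13337 + (3 - 5*(-109)) = -13337 + (3 + 545) = -13337 + 548 = -12789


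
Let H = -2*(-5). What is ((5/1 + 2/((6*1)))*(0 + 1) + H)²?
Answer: 2116/9 ≈ 235.11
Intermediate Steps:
H = 10
((5/1 + 2/((6*1)))*(0 + 1) + H)² = ((5/1 + 2/((6*1)))*(0 + 1) + 10)² = ((5*1 + 2/6)*1 + 10)² = ((5 + 2*(⅙))*1 + 10)² = ((5 + ⅓)*1 + 10)² = ((16/3)*1 + 10)² = (16/3 + 10)² = (46/3)² = 2116/9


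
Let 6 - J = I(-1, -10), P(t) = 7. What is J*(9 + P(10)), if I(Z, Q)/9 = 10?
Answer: -1344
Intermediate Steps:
I(Z, Q) = 90 (I(Z, Q) = 9*10 = 90)
J = -84 (J = 6 - 1*90 = 6 - 90 = -84)
J*(9 + P(10)) = -84*(9 + 7) = -84*16 = -1344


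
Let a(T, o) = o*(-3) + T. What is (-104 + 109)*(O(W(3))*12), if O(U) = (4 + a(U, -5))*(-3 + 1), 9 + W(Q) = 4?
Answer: -1680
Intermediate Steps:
a(T, o) = T - 3*o (a(T, o) = -3*o + T = T - 3*o)
W(Q) = -5 (W(Q) = -9 + 4 = -5)
O(U) = -38 - 2*U (O(U) = (4 + (U - 3*(-5)))*(-3 + 1) = (4 + (U + 15))*(-2) = (4 + (15 + U))*(-2) = (19 + U)*(-2) = -38 - 2*U)
(-104 + 109)*(O(W(3))*12) = (-104 + 109)*((-38 - 2*(-5))*12) = 5*((-38 + 10)*12) = 5*(-28*12) = 5*(-336) = -1680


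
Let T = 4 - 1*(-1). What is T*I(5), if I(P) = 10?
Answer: 50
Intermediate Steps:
T = 5 (T = 4 + 1 = 5)
T*I(5) = 5*10 = 50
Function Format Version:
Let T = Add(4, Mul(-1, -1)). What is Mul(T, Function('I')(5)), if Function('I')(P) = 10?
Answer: 50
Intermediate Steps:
T = 5 (T = Add(4, 1) = 5)
Mul(T, Function('I')(5)) = Mul(5, 10) = 50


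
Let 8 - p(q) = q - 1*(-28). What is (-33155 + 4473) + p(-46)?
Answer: -28656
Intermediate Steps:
p(q) = -20 - q (p(q) = 8 - (q - 1*(-28)) = 8 - (q + 28) = 8 - (28 + q) = 8 + (-28 - q) = -20 - q)
(-33155 + 4473) + p(-46) = (-33155 + 4473) + (-20 - 1*(-46)) = -28682 + (-20 + 46) = -28682 + 26 = -28656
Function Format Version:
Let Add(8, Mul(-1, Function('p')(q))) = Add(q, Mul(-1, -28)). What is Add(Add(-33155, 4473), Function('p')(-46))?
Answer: -28656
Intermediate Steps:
Function('p')(q) = Add(-20, Mul(-1, q)) (Function('p')(q) = Add(8, Mul(-1, Add(q, Mul(-1, -28)))) = Add(8, Mul(-1, Add(q, 28))) = Add(8, Mul(-1, Add(28, q))) = Add(8, Add(-28, Mul(-1, q))) = Add(-20, Mul(-1, q)))
Add(Add(-33155, 4473), Function('p')(-46)) = Add(Add(-33155, 4473), Add(-20, Mul(-1, -46))) = Add(-28682, Add(-20, 46)) = Add(-28682, 26) = -28656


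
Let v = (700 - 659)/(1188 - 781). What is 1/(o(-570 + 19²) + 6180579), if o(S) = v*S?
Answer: 37/228680644 ≈ 1.6180e-7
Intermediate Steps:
v = 41/407 ≈ 0.10074
o(S) = 41*S/407
1/(o(-570 + 19²) + 6180579) = 1/(41*(-570 + 19²)/407 + 6180579) = 1/(41*(-570 + 361)/407 + 6180579) = 1/((41/407)*(-209) + 6180579) = 1/(-779/37 + 6180579) = 1/(228680644/37) = 37/228680644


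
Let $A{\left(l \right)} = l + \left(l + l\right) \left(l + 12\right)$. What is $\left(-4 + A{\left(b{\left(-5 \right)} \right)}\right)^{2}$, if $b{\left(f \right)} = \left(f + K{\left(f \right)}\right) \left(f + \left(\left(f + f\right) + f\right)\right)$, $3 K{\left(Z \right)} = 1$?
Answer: $\frac{31600039696}{81} \approx 3.9012 \cdot 10^{8}$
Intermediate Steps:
$K{\left(Z \right)} = \frac{1}{3}$ ($K{\left(Z \right)} = \frac{1}{3} \cdot 1 = \frac{1}{3}$)
$b{\left(f \right)} = 4 f \left(\frac{1}{3} + f\right)$ ($b{\left(f \right)} = \left(f + \frac{1}{3}\right) \left(f + \left(\left(f + f\right) + f\right)\right) = \left(\frac{1}{3} + f\right) \left(f + \left(2 f + f\right)\right) = \left(\frac{1}{3} + f\right) \left(f + 3 f\right) = \left(\frac{1}{3} + f\right) 4 f = 4 f \left(\frac{1}{3} + f\right)$)
$A{\left(l \right)} = l + 2 l \left(12 + l\right)$
$\left(-4 + A{\left(b{\left(-5 \right)} \right)}\right)^{2} = \left(-4 + \frac{4}{3} \left(-5\right) \left(1 + 3 \left(-5\right)\right) \left(25 + 2 \cdot \frac{4}{3} \left(-5\right) \left(1 + 3 \left(-5\right)\right)\right)\right)^{2} = \left(-4 + \frac{4}{3} \left(-5\right) \left(1 - 15\right) \left(25 + 2 \cdot \frac{4}{3} \left(-5\right) \left(1 - 15\right)\right)\right)^{2} = \left(-4 + \frac{4}{3} \left(-5\right) \left(-14\right) \left(25 + 2 \cdot \frac{4}{3} \left(-5\right) \left(-14\right)\right)\right)^{2} = \left(-4 + \frac{280 \left(25 + 2 \cdot \frac{280}{3}\right)}{3}\right)^{2} = \left(-4 + \frac{280 \left(25 + \frac{560}{3}\right)}{3}\right)^{2} = \left(-4 + \frac{280}{3} \cdot \frac{635}{3}\right)^{2} = \left(-4 + \frac{177800}{9}\right)^{2} = \left(\frac{177764}{9}\right)^{2} = \frac{31600039696}{81}$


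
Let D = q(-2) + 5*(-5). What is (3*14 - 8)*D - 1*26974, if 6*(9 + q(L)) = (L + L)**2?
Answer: -84118/3 ≈ -28039.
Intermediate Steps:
q(L) = -9 + 2*L**2/3 (q(L) = -9 + (L + L)**2/6 = -9 + (2*L)**2/6 = -9 + (4*L**2)/6 = -9 + 2*L**2/3)
D = -94/3 (D = (-9 + (2/3)*(-2)**2) + 5*(-5) = (-9 + (2/3)*4) - 25 = (-9 + 8/3) - 25 = -19/3 - 25 = -94/3 ≈ -31.333)
(3*14 - 8)*D - 1*26974 = (3*14 - 8)*(-94/3) - 1*26974 = (42 - 8)*(-94/3) - 26974 = 34*(-94/3) - 26974 = -3196/3 - 26974 = -84118/3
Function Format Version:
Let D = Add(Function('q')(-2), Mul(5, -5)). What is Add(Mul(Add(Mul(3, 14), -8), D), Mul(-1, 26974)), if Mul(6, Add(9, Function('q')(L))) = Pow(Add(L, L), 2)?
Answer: Rational(-84118, 3) ≈ -28039.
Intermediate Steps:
Function('q')(L) = Add(-9, Mul(Rational(2, 3), Pow(L, 2))) (Function('q')(L) = Add(-9, Mul(Rational(1, 6), Pow(Add(L, L), 2))) = Add(-9, Mul(Rational(1, 6), Pow(Mul(2, L), 2))) = Add(-9, Mul(Rational(1, 6), Mul(4, Pow(L, 2)))) = Add(-9, Mul(Rational(2, 3), Pow(L, 2))))
D = Rational(-94, 3) (D = Add(Add(-9, Mul(Rational(2, 3), Pow(-2, 2))), Mul(5, -5)) = Add(Add(-9, Mul(Rational(2, 3), 4)), -25) = Add(Add(-9, Rational(8, 3)), -25) = Add(Rational(-19, 3), -25) = Rational(-94, 3) ≈ -31.333)
Add(Mul(Add(Mul(3, 14), -8), D), Mul(-1, 26974)) = Add(Mul(Add(Mul(3, 14), -8), Rational(-94, 3)), Mul(-1, 26974)) = Add(Mul(Add(42, -8), Rational(-94, 3)), -26974) = Add(Mul(34, Rational(-94, 3)), -26974) = Add(Rational(-3196, 3), -26974) = Rational(-84118, 3)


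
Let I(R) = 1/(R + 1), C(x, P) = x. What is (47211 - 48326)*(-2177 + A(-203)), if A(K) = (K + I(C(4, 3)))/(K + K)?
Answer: 492640004/203 ≈ 2.4268e+6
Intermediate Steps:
I(R) = 1/(1 + R)
A(K) = (⅕ + K)/(2*K) (A(K) = (K + 1/(1 + 4))/(K + K) = (K + 1/5)/((2*K)) = (K + ⅕)*(1/(2*K)) = (⅕ + K)*(1/(2*K)) = (⅕ + K)/(2*K))
(47211 - 48326)*(-2177 + A(-203)) = (47211 - 48326)*(-2177 + (⅒)*(1 + 5*(-203))/(-203)) = -1115*(-2177 + (⅒)*(-1/203)*(1 - 1015)) = -1115*(-2177 + (⅒)*(-1/203)*(-1014)) = -1115*(-2177 + 507/1015) = -1115*(-2209148/1015) = 492640004/203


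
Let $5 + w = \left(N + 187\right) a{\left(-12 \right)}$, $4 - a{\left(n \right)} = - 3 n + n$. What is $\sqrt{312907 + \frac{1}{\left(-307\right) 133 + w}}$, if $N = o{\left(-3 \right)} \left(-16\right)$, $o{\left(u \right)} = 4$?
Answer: $\frac{\sqrt{36659863700526}}{10824} \approx 559.38$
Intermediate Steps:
$N = -64$ ($N = 4 \left(-16\right) = -64$)
$a{\left(n \right)} = 4 + 2 n$ ($a{\left(n \right)} = 4 - \left(- 3 n + n\right) = 4 - - 2 n = 4 + 2 n$)
$w = -2465$ ($w = -5 + \left(-64 + 187\right) \left(4 + 2 \left(-12\right)\right) = -5 + 123 \left(4 - 24\right) = -5 + 123 \left(-20\right) = -5 - 2460 = -2465$)
$\sqrt{312907 + \frac{1}{\left(-307\right) 133 + w}} = \sqrt{312907 + \frac{1}{\left(-307\right) 133 - 2465}} = \sqrt{312907 + \frac{1}{-40831 - 2465}} = \sqrt{312907 + \frac{1}{-43296}} = \sqrt{312907 - \frac{1}{43296}} = \sqrt{\frac{13547621471}{43296}} = \frac{\sqrt{36659863700526}}{10824}$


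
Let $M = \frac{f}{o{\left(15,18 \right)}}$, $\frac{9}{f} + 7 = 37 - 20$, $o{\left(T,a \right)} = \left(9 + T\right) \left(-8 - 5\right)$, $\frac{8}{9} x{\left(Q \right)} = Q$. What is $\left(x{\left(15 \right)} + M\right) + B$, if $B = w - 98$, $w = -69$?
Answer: $- \frac{156133}{1040} \approx -150.13$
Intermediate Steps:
$x{\left(Q \right)} = \frac{9 Q}{8}$
$o{\left(T,a \right)} = -117 - 13 T$ ($o{\left(T,a \right)} = \left(9 + T\right) \left(-13\right) = -117 - 13 T$)
$f = \frac{9}{10}$ ($f = \frac{9}{-7 + \left(37 - 20\right)} = \frac{9}{-7 + 17} = \frac{9}{10} \approx 0.9$)
$B = -167$ ($B = -69 - 98 = -167$)
$M = - \frac{3}{1040}$ ($M = \frac{9}{10 \left(-117 - 195\right)} = \frac{9}{10 \left(-312\right)} = \frac{9}{10} \left(- \frac{1}{312}\right) = - \frac{3}{1040} \approx -0.0028846$)
$\left(x{\left(15 \right)} + M\right) + B = \left(\frac{9}{8} \cdot 15 - \frac{3}{1040}\right) - 167 = \left(\frac{135}{8} - \frac{3}{1040}\right) - 167 = \frac{17547}{1040} - 167 = - \frac{156133}{1040}$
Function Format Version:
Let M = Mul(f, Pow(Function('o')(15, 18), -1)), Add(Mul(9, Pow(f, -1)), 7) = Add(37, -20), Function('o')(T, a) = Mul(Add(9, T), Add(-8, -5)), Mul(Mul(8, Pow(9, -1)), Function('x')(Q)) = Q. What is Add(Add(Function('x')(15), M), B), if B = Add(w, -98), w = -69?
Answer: Rational(-156133, 1040) ≈ -150.13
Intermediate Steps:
Function('x')(Q) = Mul(Rational(9, 8), Q)
Function('o')(T, a) = Add(-117, Mul(-13, T)) (Function('o')(T, a) = Mul(Add(9, T), -13) = Add(-117, Mul(-13, T)))
f = Rational(9, 10) (f = Mul(9, Pow(Add(-7, Add(37, -20)), -1)) = Mul(9, Pow(Add(-7, 17), -1)) = Mul(9, Pow(10, -1)) = Mul(9, Rational(1, 10)) = Rational(9, 10) ≈ 0.90000)
B = -167 (B = Add(-69, -98) = -167)
M = Rational(-3, 1040) (M = Mul(Rational(9, 10), Pow(Add(-117, Mul(-13, 15)), -1)) = Mul(Rational(9, 10), Pow(Add(-117, -195), -1)) = Mul(Rational(9, 10), Pow(-312, -1)) = Mul(Rational(9, 10), Rational(-1, 312)) = Rational(-3, 1040) ≈ -0.0028846)
Add(Add(Function('x')(15), M), B) = Add(Add(Mul(Rational(9, 8), 15), Rational(-3, 1040)), -167) = Add(Add(Rational(135, 8), Rational(-3, 1040)), -167) = Add(Rational(17547, 1040), -167) = Rational(-156133, 1040)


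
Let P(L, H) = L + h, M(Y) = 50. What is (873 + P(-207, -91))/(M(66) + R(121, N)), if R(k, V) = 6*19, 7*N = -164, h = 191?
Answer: 857/164 ≈ 5.2256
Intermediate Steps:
N = -164/7 (N = (⅐)*(-164) = -164/7 ≈ -23.429)
R(k, V) = 114
P(L, H) = 191 + L (P(L, H) = L + 191 = 191 + L)
(873 + P(-207, -91))/(M(66) + R(121, N)) = (873 + (191 - 207))/(50 + 114) = (873 - 16)/164 = 857*(1/164) = 857/164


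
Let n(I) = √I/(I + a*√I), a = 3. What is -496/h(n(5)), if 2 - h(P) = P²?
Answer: -992 + 992*√5/3 ≈ -252.61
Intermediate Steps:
n(I) = √I/(I + 3*√I)
h(P) = 2 - P²
-496/h(n(5)) = -496/(2 - (√5/(5 + 3*√5))²) = -496/(2 - 5/(5 + 3*√5)²)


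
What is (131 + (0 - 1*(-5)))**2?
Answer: 18496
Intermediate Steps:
(131 + (0 - 1*(-5)))**2 = (131 + (0 + 5))**2 = (131 + 5)**2 = 136**2 = 18496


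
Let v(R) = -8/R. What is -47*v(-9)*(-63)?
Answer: 2632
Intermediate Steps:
-47*v(-9)*(-63) = -(-376)/(-9)*(-63) = -(-376)*(-1)/9*(-63) = -47*8/9*(-63) = -376/9*(-63) = 2632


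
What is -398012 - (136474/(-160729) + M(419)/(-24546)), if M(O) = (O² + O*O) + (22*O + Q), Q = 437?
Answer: -523399037121057/1315084678 ≈ -3.9800e+5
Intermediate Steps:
M(O) = 437 + 2*O² + 22*O (M(O) = (O² + O*O) + (22*O + 437) = (O² + O²) + (437 + 22*O) = 2*O² + (437 + 22*O) = 437 + 2*O² + 22*O)
-398012 - (136474/(-160729) + M(419)/(-24546)) = -398012 - (136474/(-160729) + (437 + 2*419² + 22*419)/(-24546)) = -398012 - (136474*(-1/160729) + (437 + 2*175561 + 9218)*(-1/24546)) = -398012 - (-136474/160729 + (437 + 351122 + 9218)*(-1/24546)) = -398012 - (-136474/160729 + 360777*(-1/24546)) = -398012 - (-136474/160729 - 120259/8182) = -398012 - 1*(-20445739079/1315084678) = -398012 + 20445739079/1315084678 = -523399037121057/1315084678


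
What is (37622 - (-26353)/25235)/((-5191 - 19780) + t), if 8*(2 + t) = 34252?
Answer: -1898835046/1044300005 ≈ -1.8183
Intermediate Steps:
t = 8559/2 (t = -2 + (⅛)*34252 = -2 + 8563/2 = 8559/2 ≈ 4279.5)
(37622 - (-26353)/25235)/((-5191 - 19780) + t) = (37622 - (-26353)/25235)/((-5191 - 19780) + 8559/2) = (37622 - (-26353)/25235)/(-24971 + 8559/2) = (37622 - 1*(-26353/25235))/(-41383/2) = (37622 + 26353/25235)*(-2/41383) = (949417523/25235)*(-2/41383) = -1898835046/1044300005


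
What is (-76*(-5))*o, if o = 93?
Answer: 35340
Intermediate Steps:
(-76*(-5))*o = -76*(-5)*93 = 380*93 = 35340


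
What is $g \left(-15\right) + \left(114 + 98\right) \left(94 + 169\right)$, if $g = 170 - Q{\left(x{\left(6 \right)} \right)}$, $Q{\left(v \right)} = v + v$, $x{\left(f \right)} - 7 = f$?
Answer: $53596$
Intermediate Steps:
$x{\left(f \right)} = 7 + f$
$Q{\left(v \right)} = 2 v$
$g = 144$ ($g = 170 - 2 \left(7 + 6\right) = 170 - 2 \cdot 13 = 170 - 26 = 144$)
$g \left(-15\right) + \left(114 + 98\right) \left(94 + 169\right) = 144 \left(-15\right) + \left(114 + 98\right) \left(94 + 169\right) = -2160 + 212 \cdot 263 = -2160 + 55756 = 53596$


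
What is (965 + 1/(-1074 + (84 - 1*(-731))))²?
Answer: 62467004356/67081 ≈ 9.3122e+5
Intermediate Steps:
(965 + 1/(-1074 + (84 - 1*(-731))))² = (965 + 1/(-1074 + (84 + 731)))² = (965 + 1/(-1074 + 815))² = (965 + 1/(-259))² = (965 - 1/259)² = (249934/259)² = 62467004356/67081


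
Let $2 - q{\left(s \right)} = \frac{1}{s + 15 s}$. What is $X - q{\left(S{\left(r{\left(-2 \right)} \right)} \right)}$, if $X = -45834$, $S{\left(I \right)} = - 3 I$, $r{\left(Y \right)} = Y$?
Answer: $- \frac{4400255}{96} \approx -45836.0$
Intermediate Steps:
$q{\left(s \right)} = 2 - \frac{1}{16 s}$ ($q{\left(s \right)} = 2 - \frac{1}{s + 15 s} = 2 - \frac{1}{16 s}$)
$X - q{\left(S{\left(r{\left(-2 \right)} \right)} \right)} = -45834 - \left(2 - \frac{1}{16 \left(\left(-3\right) \left(-2\right)\right)}\right) = -45834 - \left(2 - \frac{1}{16 \cdot 6}\right) = -45834 - \left(2 - \frac{1}{96}\right) = -45834 - \frac{191}{96} = - \frac{4400255}{96}$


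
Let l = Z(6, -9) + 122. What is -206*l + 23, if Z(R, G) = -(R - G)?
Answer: -22019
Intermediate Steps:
Z(R, G) = G - R
l = 107 (l = (-9 - 1*6) + 122 = (-9 - 6) + 122 = -15 + 122 = 107)
-206*l + 23 = -206*107 + 23 = -22042 + 23 = -22019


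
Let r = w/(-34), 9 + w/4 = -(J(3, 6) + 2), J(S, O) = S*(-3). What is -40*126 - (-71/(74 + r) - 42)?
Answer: -6306269/1262 ≈ -4997.0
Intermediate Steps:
J(S, O) = -3*S
w = -8 (w = -36 + 4*(-(-3*3 + 2)) = -36 + 4*(-(-9 + 2)) = -36 + 4*(-1*(-7)) = -36 + 4*7 = -36 + 28 = -8)
r = 4/17 (r = -8/(-34) = -8*(-1/34) = 4/17 ≈ 0.23529)
-40*126 - (-71/(74 + r) - 42) = -40*126 - (-71/(74 + 4/17) - 42) = -5040 - (-71/1262/17 - 42) = -5040 - (-71*17/1262 - 42) = -5040 - (-1207/1262 - 42) = -5040 - 1*(-54211/1262) = -5040 + 54211/1262 = -6306269/1262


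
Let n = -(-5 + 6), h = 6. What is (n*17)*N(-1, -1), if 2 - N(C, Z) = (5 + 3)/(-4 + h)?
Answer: 34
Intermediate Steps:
N(C, Z) = -2 (N(C, Z) = 2 - (5 + 3)/(-4 + 6) = 2 - 8/2 = 2 - 1*4 = 2 - 4 = -2)
n = -1 (n = -1*1 = -1)
(n*17)*N(-1, -1) = -1*17*(-2) = -17*(-2) = 34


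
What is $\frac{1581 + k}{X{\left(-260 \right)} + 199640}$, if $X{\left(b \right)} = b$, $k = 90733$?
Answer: $\frac{46157}{99690} \approx 0.46301$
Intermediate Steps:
$\frac{1581 + k}{X{\left(-260 \right)} + 199640} = \frac{1581 + 90733}{-260 + 199640} = \frac{92314}{199380} = 92314 \cdot \frac{1}{199380} = \frac{46157}{99690}$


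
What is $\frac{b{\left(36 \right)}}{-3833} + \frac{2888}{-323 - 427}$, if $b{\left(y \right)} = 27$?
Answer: $- \frac{5544977}{1437375} \approx -3.8577$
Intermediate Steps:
$\frac{b{\left(36 \right)}}{-3833} + \frac{2888}{-323 - 427} = \frac{27}{-3833} + \frac{2888}{-323 - 427} = 27 \left(- \frac{1}{3833}\right) + \frac{2888}{-323 - 427} = - \frac{27}{3833} + \frac{2888}{-750} = - \frac{27}{3833} + 2888 \left(- \frac{1}{750}\right) = - \frac{27}{3833} - \frac{1444}{375} = - \frac{5544977}{1437375}$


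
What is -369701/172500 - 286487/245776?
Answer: -35070660119/10599090000 ≈ -3.3088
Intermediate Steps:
-369701/172500 - 286487/245776 = -35070660119/10599090000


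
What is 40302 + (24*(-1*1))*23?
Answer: 39750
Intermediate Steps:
40302 + (24*(-1*1))*23 = 40302 + (24*(-1))*23 = 40302 - 24*23 = 40302 - 552 = 39750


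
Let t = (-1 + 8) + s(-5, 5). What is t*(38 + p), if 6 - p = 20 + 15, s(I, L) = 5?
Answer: 108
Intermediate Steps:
p = -29 (p = 6 - (20 + 15) = 6 - 1*35 = 6 - 35 = -29)
t = 12 (t = (-1 + 8) + 5 = 7 + 5 = 12)
t*(38 + p) = 12*(38 - 29) = 12*9 = 108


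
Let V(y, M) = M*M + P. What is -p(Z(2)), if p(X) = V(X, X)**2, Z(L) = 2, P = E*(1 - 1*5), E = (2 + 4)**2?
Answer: -19600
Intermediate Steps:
E = 36 (E = 6**2 = 36)
P = -144 (P = 36*(1 - 1*5) = 36*(1 - 5) = 36*(-4) = -144)
V(y, M) = -144 + M**2 (V(y, M) = M*M - 144 = M**2 - 144 = -144 + M**2)
p(X) = (-144 + X**2)**2
-p(Z(2)) = -(-144 + 2**2)**2 = -(-144 + 4)**2 = -1*(-140)**2 = -1*19600 = -19600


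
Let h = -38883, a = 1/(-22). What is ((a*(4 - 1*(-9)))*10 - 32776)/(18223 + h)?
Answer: 360601/227260 ≈ 1.5867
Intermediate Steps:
a = -1/22 ≈ -0.045455
((a*(4 - 1*(-9)))*10 - 32776)/(18223 + h) = (-(4 - 1*(-9))/22*10 - 32776)/(18223 - 38883) = (-(4 + 9)/22*10 - 32776)/(-20660) = (-1/22*13*10 - 32776)*(-1/20660) = (-13/22*10 - 32776)*(-1/20660) = (-65/11 - 32776)*(-1/20660) = -360601/11*(-1/20660) = 360601/227260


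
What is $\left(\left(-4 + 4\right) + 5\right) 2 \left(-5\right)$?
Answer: $-50$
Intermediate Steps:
$\left(\left(-4 + 4\right) + 5\right) 2 \left(-5\right) = \left(0 + 5\right) 2 \left(-5\right) = 5 \cdot 2 \left(-5\right) = 10 \left(-5\right) = -50$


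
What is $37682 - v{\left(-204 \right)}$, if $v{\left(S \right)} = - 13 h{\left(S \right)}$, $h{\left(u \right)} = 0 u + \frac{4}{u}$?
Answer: $\frac{1921769}{51} \approx 37682.0$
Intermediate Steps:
$h{\left(u \right)} = \frac{4}{u}$ ($h{\left(u \right)} = 0 + \frac{4}{u} = \frac{4}{u}$)
$v{\left(S \right)} = - \frac{52}{S}$ ($v{\left(S \right)} = - 13 \frac{4}{S} = - \frac{52}{S}$)
$37682 - v{\left(-204 \right)} = 37682 - - \frac{52}{-204} = 37682 - \left(-52\right) \left(- \frac{1}{204}\right) = 37682 - \frac{13}{51} = \frac{1921769}{51}$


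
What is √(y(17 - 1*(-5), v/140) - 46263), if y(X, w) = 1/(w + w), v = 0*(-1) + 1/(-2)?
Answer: 7*I*√947 ≈ 215.41*I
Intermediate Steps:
v = -½ (v = 0 - ½ = -½ ≈ -0.50000)
y(X, w) = 1/(2*w)
√(y(17 - 1*(-5), v/140) - 46263) = √(1/(2*((-½/140))) - 46263) = √(1/(2*((-½*1/140))) - 46263) = √(1/(2*(-1/280)) - 46263) = √((½)*(-280) - 46263) = √(-140 - 46263) = √(-46403) = 7*I*√947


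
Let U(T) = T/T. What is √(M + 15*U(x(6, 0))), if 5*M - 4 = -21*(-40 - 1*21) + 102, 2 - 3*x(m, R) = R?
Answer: √7310/5 ≈ 17.100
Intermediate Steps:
x(m, R) = ⅔ - R/3
U(T) = 1
M = 1387/5 (M = ⅘ + (-21*(-40 - 1*21) + 102)/5 = ⅘ + (-21*(-40 - 21) + 102)/5 = ⅘ + (-21*(-61) + 102)/5 = ⅘ + (1281 + 102)/5 = ⅘ + (⅕)*1383 = ⅘ + 1383/5 = 1387/5 ≈ 277.40)
√(M + 15*U(x(6, 0))) = √(1387/5 + 15*1) = √(1387/5 + 15) = √(1462/5) = √7310/5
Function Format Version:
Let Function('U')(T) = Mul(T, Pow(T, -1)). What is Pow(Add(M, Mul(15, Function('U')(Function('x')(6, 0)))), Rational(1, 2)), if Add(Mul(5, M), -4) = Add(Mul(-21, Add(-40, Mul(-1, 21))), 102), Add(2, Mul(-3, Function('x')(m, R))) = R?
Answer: Mul(Rational(1, 5), Pow(7310, Rational(1, 2))) ≈ 17.100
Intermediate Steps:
Function('x')(m, R) = Add(Rational(2, 3), Mul(Rational(-1, 3), R))
Function('U')(T) = 1
M = Rational(1387, 5) (M = Add(Rational(4, 5), Mul(Rational(1, 5), Add(Mul(-21, Add(-40, Mul(-1, 21))), 102))) = Add(Rational(4, 5), Mul(Rational(1, 5), Add(Mul(-21, Add(-40, -21)), 102))) = Add(Rational(4, 5), Mul(Rational(1, 5), Add(Mul(-21, -61), 102))) = Add(Rational(4, 5), Mul(Rational(1, 5), Add(1281, 102))) = Add(Rational(4, 5), Mul(Rational(1, 5), 1383)) = Add(Rational(4, 5), Rational(1383, 5)) = Rational(1387, 5) ≈ 277.40)
Pow(Add(M, Mul(15, Function('U')(Function('x')(6, 0)))), Rational(1, 2)) = Pow(Add(Rational(1387, 5), Mul(15, 1)), Rational(1, 2)) = Pow(Add(Rational(1387, 5), 15), Rational(1, 2)) = Pow(Rational(1462, 5), Rational(1, 2)) = Mul(Rational(1, 5), Pow(7310, Rational(1, 2)))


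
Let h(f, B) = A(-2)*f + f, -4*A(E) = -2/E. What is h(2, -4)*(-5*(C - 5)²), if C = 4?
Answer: -15/2 ≈ -7.5000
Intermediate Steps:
A(E) = 1/(2*E) (A(E) = -(-1)/(2*E) = 1/(2*E))
h(f, B) = 3*f/4 (h(f, B) = ((½)/(-2))*f + f = ((½)*(-½))*f + f = -f/4 + f = 3*f/4)
h(2, -4)*(-5*(C - 5)²) = ((¾)*2)*(-5*(4 - 5)²) = 3*(-5*(-1)²)/2 = 3*(-5*1)/2 = (3/2)*(-5) = -15/2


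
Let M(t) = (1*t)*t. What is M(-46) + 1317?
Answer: 3433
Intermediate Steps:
M(t) = t**2 (M(t) = t*t = t**2)
M(-46) + 1317 = (-46)**2 + 1317 = 2116 + 1317 = 3433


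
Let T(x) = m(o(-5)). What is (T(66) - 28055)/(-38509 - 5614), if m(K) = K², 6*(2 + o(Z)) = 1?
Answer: 1009859/1588428 ≈ 0.63576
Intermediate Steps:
o(Z) = -11/6 (o(Z) = -2 + (⅙)*1 = -2 + ⅙ = -11/6)
T(x) = 121/36 (T(x) = (-11/6)² = 121/36)
(T(66) - 28055)/(-38509 - 5614) = (121/36 - 28055)/(-38509 - 5614) = -1009859/36/(-44123) = -1009859/36*(-1/44123) = 1009859/1588428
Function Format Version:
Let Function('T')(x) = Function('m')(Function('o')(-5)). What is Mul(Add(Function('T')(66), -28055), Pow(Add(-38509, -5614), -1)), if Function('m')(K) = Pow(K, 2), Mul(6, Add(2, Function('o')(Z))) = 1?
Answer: Rational(1009859, 1588428) ≈ 0.63576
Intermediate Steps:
Function('o')(Z) = Rational(-11, 6) (Function('o')(Z) = Add(-2, Mul(Rational(1, 6), 1)) = Add(-2, Rational(1, 6)) = Rational(-11, 6))
Function('T')(x) = Rational(121, 36) (Function('T')(x) = Pow(Rational(-11, 6), 2) = Rational(121, 36))
Mul(Add(Function('T')(66), -28055), Pow(Add(-38509, -5614), -1)) = Mul(Add(Rational(121, 36), -28055), Pow(Add(-38509, -5614), -1)) = Mul(Rational(-1009859, 36), Pow(-44123, -1)) = Mul(Rational(-1009859, 36), Rational(-1, 44123)) = Rational(1009859, 1588428)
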